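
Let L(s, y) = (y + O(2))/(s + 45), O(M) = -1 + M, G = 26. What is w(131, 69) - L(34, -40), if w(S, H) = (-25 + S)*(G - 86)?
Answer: -502401/79 ≈ -6359.5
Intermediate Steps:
w(S, H) = 1500 - 60*S (w(S, H) = (-25 + S)*(26 - 86) = (-25 + S)*(-60) = 1500 - 60*S)
L(s, y) = (1 + y)/(45 + s) (L(s, y) = (y + (-1 + 2))/(s + 45) = (y + 1)/(45 + s) = (1 + y)/(45 + s))
w(131, 69) - L(34, -40) = (1500 - 60*131) - (1 - 40)/(45 + 34) = (1500 - 7860) - (-39)/79 = -6360 - (-39)/79 = -6360 - 1*(-39/79) = -6360 + 39/79 = -502401/79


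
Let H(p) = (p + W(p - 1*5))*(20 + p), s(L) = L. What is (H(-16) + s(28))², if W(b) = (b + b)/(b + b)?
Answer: 1024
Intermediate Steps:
W(b) = 1 (W(b) = (2*b)/((2*b)) = (2*b)*(1/(2*b)) = 1)
H(p) = (1 + p)*(20 + p) (H(p) = (p + 1)*(20 + p) = (1 + p)*(20 + p))
(H(-16) + s(28))² = ((20 + (-16)² + 21*(-16)) + 28)² = ((20 + 256 - 336) + 28)² = (-60 + 28)² = (-32)² = 1024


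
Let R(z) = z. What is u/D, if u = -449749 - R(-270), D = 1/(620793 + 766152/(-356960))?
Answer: -12450428013558789/44620 ≈ -2.7903e+11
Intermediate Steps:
D = 44620/27699687891 (D = 1/(620793 + 766152*(-1/356960)) = 1/(620793 - 95769/44620) = 1/(27699687891/44620) = 44620/27699687891 ≈ 1.6108e-6)
u = -449479 (u = -449749 - 1*(-270) = -449749 + 270 = -449479)
u/D = -449479/44620/27699687891 = -449479*27699687891/44620 = -12450428013558789/44620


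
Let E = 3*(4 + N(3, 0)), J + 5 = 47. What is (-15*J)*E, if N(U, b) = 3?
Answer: -13230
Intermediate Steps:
J = 42 (J = -5 + 47 = 42)
E = 21 (E = 3*(4 + 3) = 3*7 = 21)
(-15*J)*E = -15*42*21 = -630*21 = -13230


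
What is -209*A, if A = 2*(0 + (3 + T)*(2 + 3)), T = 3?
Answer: -12540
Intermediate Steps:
A = 60 (A = 2*(0 + (3 + 3)*(2 + 3)) = 2*(0 + 6*5) = 2*(0 + 30) = 2*30 = 60)
-209*A = -209*60 = -12540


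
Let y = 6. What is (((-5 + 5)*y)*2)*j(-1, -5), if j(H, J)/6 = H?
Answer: 0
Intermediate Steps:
j(H, J) = 6*H
(((-5 + 5)*y)*2)*j(-1, -5) = (((-5 + 5)*6)*2)*(6*(-1)) = ((0*6)*2)*(-6) = (0*2)*(-6) = 0*(-6) = 0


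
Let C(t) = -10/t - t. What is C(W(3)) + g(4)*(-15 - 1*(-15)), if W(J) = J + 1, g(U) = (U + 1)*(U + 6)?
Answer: -13/2 ≈ -6.5000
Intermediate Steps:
g(U) = (1 + U)*(6 + U)
W(J) = 1 + J
C(t) = -t - 10/t
C(W(3)) + g(4)*(-15 - 1*(-15)) = (-(1 + 3) - 10/(1 + 3)) + (6 + 4**2 + 7*4)*(-15 - 1*(-15)) = (-1*4 - 10/4) + (6 + 16 + 28)*(-15 + 15) = (-4 - 10*1/4) + 50*0 = (-4 - 5/2) + 0 = -13/2 + 0 = -13/2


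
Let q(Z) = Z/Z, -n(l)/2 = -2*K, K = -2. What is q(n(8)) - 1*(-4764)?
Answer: 4765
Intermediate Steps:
n(l) = -8 (n(l) = -(-4)*(-2) = -2*4 = -8)
q(Z) = 1
q(n(8)) - 1*(-4764) = 1 - 1*(-4764) = 1 + 4764 = 4765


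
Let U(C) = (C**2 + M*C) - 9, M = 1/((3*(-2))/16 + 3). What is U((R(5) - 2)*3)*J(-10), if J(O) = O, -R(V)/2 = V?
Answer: -89130/7 ≈ -12733.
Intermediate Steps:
R(V) = -2*V
M = 8/21 (M = 1/(-6*1/16 + 3) = 1/(-3/8 + 3) = 1/(21/8) = 8/21 ≈ 0.38095)
U(C) = -9 + C**2 + 8*C/21 (U(C) = (C**2 + 8*C/21) - 9 = -9 + C**2 + 8*C/21)
U((R(5) - 2)*3)*J(-10) = (-9 + ((-2*5 - 2)*3)**2 + 8*((-2*5 - 2)*3)/21)*(-10) = (-9 + ((-10 - 2)*3)**2 + 8*((-10 - 2)*3)/21)*(-10) = (-9 + (-12*3)**2 + 8*(-12*3)/21)*(-10) = (-9 + (-36)**2 + (8/21)*(-36))*(-10) = (-9 + 1296 - 96/7)*(-10) = (8913/7)*(-10) = -89130/7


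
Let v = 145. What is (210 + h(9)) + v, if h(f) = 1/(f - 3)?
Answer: 2131/6 ≈ 355.17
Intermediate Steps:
h(f) = 1/(-3 + f)
(210 + h(9)) + v = (210 + 1/(-3 + 9)) + 145 = (210 + 1/6) + 145 = (210 + ⅙) + 145 = 1261/6 + 145 = 2131/6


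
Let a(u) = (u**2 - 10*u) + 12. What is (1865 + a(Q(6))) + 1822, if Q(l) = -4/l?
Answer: 33355/9 ≈ 3706.1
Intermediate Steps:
a(u) = 12 + u**2 - 10*u
(1865 + a(Q(6))) + 1822 = (1865 + (12 + (-4/6)**2 - (-40)/6)) + 1822 = (1865 + (12 + (-4*1/6)**2 - (-40)/6)) + 1822 = (1865 + (12 + (-2/3)**2 - 10*(-2/3))) + 1822 = (1865 + (12 + 4/9 + 20/3)) + 1822 = (1865 + 172/9) + 1822 = 16957/9 + 1822 = 33355/9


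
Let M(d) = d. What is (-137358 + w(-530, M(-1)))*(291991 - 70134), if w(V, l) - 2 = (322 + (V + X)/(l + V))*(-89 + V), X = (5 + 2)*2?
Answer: -13244367271462/177 ≈ -7.4827e+10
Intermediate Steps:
X = 14 (X = 7*2 = 14)
w(V, l) = 2 + (-89 + V)*(322 + (14 + V)/(V + l)) (w(V, l) = 2 + (322 + (V + 14)/(l + V))*(-89 + V) = 2 + (322 + (14 + V)/(V + l))*(-89 + V) = 2 + (-89 + V)*(322 + (14 + V)/(V + l)))
(-137358 + w(-530, M(-1)))*(291991 - 70134) = (-137358 + (-1246 - 28731*(-530) - 28656*(-1) + 323*(-530)² + 322*(-530)*(-1))/(-530 - 1))*(291991 - 70134) = (-137358 + (-1246 + 15227430 + 28656 + 323*280900 + 170660)/(-531))*221857 = (-137358 - (-1246 + 15227430 + 28656 + 90730700 + 170660)/531)*221857 = (-137358 - 1/531*106156200)*221857 = (-137358 - 35385400/177)*221857 = -59697766/177*221857 = -13244367271462/177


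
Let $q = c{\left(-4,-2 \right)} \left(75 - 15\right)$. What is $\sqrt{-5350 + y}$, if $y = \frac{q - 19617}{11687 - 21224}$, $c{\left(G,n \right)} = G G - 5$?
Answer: $\frac{i \sqrt{187014641}}{187} \approx 73.13 i$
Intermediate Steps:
$c{\left(G,n \right)} = -5 + G^{2}$ ($c{\left(G,n \right)} = G^{2} - 5 = -5 + G^{2}$)
$q = 660$ ($q = \left(-5 + \left(-4\right)^{2}\right) \left(75 - 15\right) = \left(-5 + 16\right) 60 = 11 \cdot 60 = 660$)
$y = \frac{6319}{3179}$ ($y = \frac{660 - 19617}{11687 - 21224} = - \frac{18957}{-9537} = \left(-18957\right) \left(- \frac{1}{9537}\right) = \frac{6319}{3179} \approx 1.9877$)
$\sqrt{-5350 + y} = \sqrt{-5350 + \frac{6319}{3179}} = \sqrt{- \frac{17001331}{3179}} = \frac{i \sqrt{187014641}}{187}$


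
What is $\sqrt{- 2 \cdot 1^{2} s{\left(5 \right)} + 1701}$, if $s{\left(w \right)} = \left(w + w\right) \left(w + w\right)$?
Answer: $\sqrt{1501} \approx 38.743$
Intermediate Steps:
$s{\left(w \right)} = 4 w^{2}$ ($s{\left(w \right)} = 2 w 2 w = 4 w^{2}$)
$\sqrt{- 2 \cdot 1^{2} s{\left(5 \right)} + 1701} = \sqrt{- 2 \cdot 1^{2} \cdot 4 \cdot 5^{2} + 1701} = \sqrt{\left(-2\right) 1 \cdot 4 \cdot 25 + 1701} = \sqrt{\left(-2\right) 100 + 1701} = \sqrt{-200 + 1701} = \sqrt{1501}$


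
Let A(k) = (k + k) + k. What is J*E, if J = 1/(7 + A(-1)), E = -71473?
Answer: -71473/4 ≈ -17868.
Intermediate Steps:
A(k) = 3*k (A(k) = 2*k + k = 3*k)
J = ¼ (J = 1/(7 + 3*(-1)) = 1/(7 - 3) = 1/4 = ¼ ≈ 0.25000)
J*E = (¼)*(-71473) = -71473/4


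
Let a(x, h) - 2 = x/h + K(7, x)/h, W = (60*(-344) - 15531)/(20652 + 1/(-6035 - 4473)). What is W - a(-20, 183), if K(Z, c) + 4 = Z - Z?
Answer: -47924455458/13237684115 ≈ -3.6203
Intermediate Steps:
W = -380084868/217011215 (W = (-20640 - 15531)/(20652 + 1/(-10508)) = -36171/(20652 - 1/10508) = -36171/217011215/10508 = -36171*10508/217011215 = -380084868/217011215 ≈ -1.7515)
K(Z, c) = -4 (K(Z, c) = -4 + (Z - Z) = -4 + 0 = -4)
a(x, h) = 2 - 4/h + x/h (a(x, h) = 2 + (x/h - 4/h) = 2 + (-4/h + x/h) = 2 - 4/h + x/h)
W - a(-20, 183) = -380084868/217011215 - (-4 - 20 + 2*183)/183 = -380084868/217011215 - (-4 - 20 + 366)/183 = -380084868/217011215 - 342/183 = -380084868/217011215 - 1*114/61 = -380084868/217011215 - 114/61 = -47924455458/13237684115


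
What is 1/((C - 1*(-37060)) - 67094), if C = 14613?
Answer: -1/15421 ≈ -6.4847e-5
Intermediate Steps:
1/((C - 1*(-37060)) - 67094) = 1/((14613 - 1*(-37060)) - 67094) = 1/((14613 + 37060) - 67094) = 1/(51673 - 67094) = 1/(-15421) = -1/15421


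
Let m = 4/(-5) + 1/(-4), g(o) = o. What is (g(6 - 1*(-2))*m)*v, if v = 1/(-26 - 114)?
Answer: 3/50 ≈ 0.060000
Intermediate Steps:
m = -21/20 (m = 4*(-⅕) + 1*(-¼) = -⅘ - ¼ = -21/20 ≈ -1.0500)
v = -1/140 (v = 1/(-140) = -1/140 ≈ -0.0071429)
(g(6 - 1*(-2))*m)*v = ((6 - 1*(-2))*(-21/20))*(-1/140) = ((6 + 2)*(-21/20))*(-1/140) = (8*(-21/20))*(-1/140) = -42/5*(-1/140) = 3/50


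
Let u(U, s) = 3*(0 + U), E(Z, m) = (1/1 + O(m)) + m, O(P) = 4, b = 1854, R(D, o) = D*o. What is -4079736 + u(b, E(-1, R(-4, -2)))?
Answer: -4074174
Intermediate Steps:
E(Z, m) = 5 + m (E(Z, m) = (1/1 + 4) + m = (1 + 4) + m = 5 + m)
u(U, s) = 3*U
-4079736 + u(b, E(-1, R(-4, -2))) = -4079736 + 3*1854 = -4079736 + 5562 = -4074174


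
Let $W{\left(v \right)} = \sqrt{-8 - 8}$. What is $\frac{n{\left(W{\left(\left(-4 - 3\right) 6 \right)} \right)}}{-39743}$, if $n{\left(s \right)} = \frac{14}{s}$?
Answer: $\frac{7 i}{79486} \approx 8.8066 \cdot 10^{-5} i$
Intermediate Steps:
$W{\left(v \right)} = 4 i$ ($W{\left(v \right)} = \sqrt{-16} = 4 i$)
$\frac{n{\left(W{\left(\left(-4 - 3\right) 6 \right)} \right)}}{-39743} = \frac{14 \frac{1}{4 i}}{-39743} = 14 \left(- \frac{i}{4}\right) \left(- \frac{1}{39743}\right) = - \frac{7 i}{2} \left(- \frac{1}{39743}\right) = \frac{7 i}{79486}$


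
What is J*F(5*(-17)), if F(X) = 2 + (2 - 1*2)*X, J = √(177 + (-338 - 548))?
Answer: 2*I*√709 ≈ 53.254*I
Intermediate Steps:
J = I*√709 (J = √(177 - 886) = √(-709) = I*√709 ≈ 26.627*I)
F(X) = 2 (F(X) = 2 + (2 - 2)*X = 2 + 0*X = 2 + 0 = 2)
J*F(5*(-17)) = (I*√709)*2 = 2*I*√709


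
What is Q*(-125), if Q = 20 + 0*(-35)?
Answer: -2500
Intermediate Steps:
Q = 20 (Q = 20 + 0 = 20)
Q*(-125) = 20*(-125) = -2500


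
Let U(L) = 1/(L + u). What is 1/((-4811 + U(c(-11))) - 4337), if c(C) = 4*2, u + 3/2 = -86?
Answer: -159/1454534 ≈ -0.00010931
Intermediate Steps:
u = -175/2 (u = -3/2 - 86 = -175/2 ≈ -87.500)
c(C) = 8
U(L) = 1/(-175/2 + L) (U(L) = 1/(L - 175/2) = 1/(-175/2 + L))
1/((-4811 + U(c(-11))) - 4337) = 1/((-4811 + 2/(-175 + 2*8)) - 4337) = 1/((-4811 + 2/(-175 + 16)) - 4337) = 1/((-4811 + 2/(-159)) - 4337) = 1/((-4811 + 2*(-1/159)) - 4337) = 1/((-4811 - 2/159) - 4337) = 1/(-764951/159 - 4337) = 1/(-1454534/159) = -159/1454534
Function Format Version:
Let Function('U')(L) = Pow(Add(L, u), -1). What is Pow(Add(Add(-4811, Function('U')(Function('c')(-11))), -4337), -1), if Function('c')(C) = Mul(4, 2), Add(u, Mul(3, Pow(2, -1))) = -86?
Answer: Rational(-159, 1454534) ≈ -0.00010931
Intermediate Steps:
u = Rational(-175, 2) (u = Add(Rational(-3, 2), -86) = Rational(-175, 2) ≈ -87.500)
Function('c')(C) = 8
Function('U')(L) = Pow(Add(Rational(-175, 2), L), -1) (Function('U')(L) = Pow(Add(L, Rational(-175, 2)), -1) = Pow(Add(Rational(-175, 2), L), -1))
Pow(Add(Add(-4811, Function('U')(Function('c')(-11))), -4337), -1) = Pow(Add(Add(-4811, Mul(2, Pow(Add(-175, Mul(2, 8)), -1))), -4337), -1) = Pow(Add(Add(-4811, Mul(2, Pow(Add(-175, 16), -1))), -4337), -1) = Pow(Add(Add(-4811, Mul(2, Pow(-159, -1))), -4337), -1) = Pow(Add(Add(-4811, Mul(2, Rational(-1, 159))), -4337), -1) = Pow(Add(Add(-4811, Rational(-2, 159)), -4337), -1) = Pow(Add(Rational(-764951, 159), -4337), -1) = Pow(Rational(-1454534, 159), -1) = Rational(-159, 1454534)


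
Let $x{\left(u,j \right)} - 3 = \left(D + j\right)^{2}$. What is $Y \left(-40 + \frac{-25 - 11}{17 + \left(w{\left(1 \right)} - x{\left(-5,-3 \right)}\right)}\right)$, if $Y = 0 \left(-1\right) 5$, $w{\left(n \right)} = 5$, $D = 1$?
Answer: $0$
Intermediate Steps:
$x{\left(u,j \right)} = 3 + \left(1 + j\right)^{2}$
$Y = 0$ ($Y = 0 \cdot 5 = 0$)
$Y \left(-40 + \frac{-25 - 11}{17 + \left(w{\left(1 \right)} - x{\left(-5,-3 \right)}\right)}\right) = 0 \left(-40 + \frac{-25 - 11}{17 + \left(5 - \left(3 + \left(1 - 3\right)^{2}\right)\right)}\right) = 0 \left(-40 - \frac{36}{17 + \left(5 - \left(3 + \left(-2\right)^{2}\right)\right)}\right) = 0 \left(-40 - \frac{36}{17 + \left(5 - \left(3 + 4\right)\right)}\right) = 0 \left(-40 - \frac{36}{17 + \left(5 - 7\right)}\right) = 0 \left(-40 - \frac{36}{17 - 2}\right) = 0 \left(-40 - \frac{36}{15}\right) = 0 \left(-40 - \frac{12}{5}\right) = 0 \left(- \frac{212}{5}\right) = 0$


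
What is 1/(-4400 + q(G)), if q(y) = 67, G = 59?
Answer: -1/4333 ≈ -0.00023079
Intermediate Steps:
1/(-4400 + q(G)) = 1/(-4400 + 67) = 1/(-4333) = -1/4333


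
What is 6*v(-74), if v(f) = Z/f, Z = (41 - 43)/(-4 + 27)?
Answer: 6/851 ≈ 0.0070505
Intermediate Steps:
Z = -2/23 ≈ -0.086957
v(f) = -2/(23*f)
6*v(-74) = 6*(-2/23/(-74)) = 6*(-2/23*(-1/74)) = 6*(1/851) = 6/851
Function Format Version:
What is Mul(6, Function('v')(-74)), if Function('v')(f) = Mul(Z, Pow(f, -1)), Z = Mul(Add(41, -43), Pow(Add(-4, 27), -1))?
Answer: Rational(6, 851) ≈ 0.0070505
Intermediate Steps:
Z = Rational(-2, 23) (Z = Mul(-2, Pow(23, -1)) = Mul(-2, Rational(1, 23)) = Rational(-2, 23) ≈ -0.086957)
Function('v')(f) = Mul(Rational(-2, 23), Pow(f, -1))
Mul(6, Function('v')(-74)) = Mul(6, Mul(Rational(-2, 23), Pow(-74, -1))) = Mul(6, Mul(Rational(-2, 23), Rational(-1, 74))) = Mul(6, Rational(1, 851)) = Rational(6, 851)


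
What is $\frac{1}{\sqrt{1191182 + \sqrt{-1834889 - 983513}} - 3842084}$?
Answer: $- \frac{1}{3842084 - \sqrt{1191182 + i \sqrt{2818402}}} \approx -2.6035 \cdot 10^{-7} - 5.2131 \cdot 10^{-14} i$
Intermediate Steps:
$\frac{1}{\sqrt{1191182 + \sqrt{-1834889 - 983513}} - 3842084} = \frac{1}{\sqrt{1191182 + \sqrt{-2818402}} - 3842084} = \frac{1}{\sqrt{1191182 + i \sqrt{2818402}} - 3842084} = \frac{1}{-3842084 + \sqrt{1191182 + i \sqrt{2818402}}}$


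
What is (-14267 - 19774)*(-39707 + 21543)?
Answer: 618320724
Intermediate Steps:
(-14267 - 19774)*(-39707 + 21543) = -34041*(-18164) = 618320724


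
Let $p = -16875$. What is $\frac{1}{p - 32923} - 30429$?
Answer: $- \frac{1515303343}{49798} \approx -30429.0$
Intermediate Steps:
$\frac{1}{p - 32923} - 30429 = \frac{1}{-16875 - 32923} - 30429 = \frac{1}{-49798} - 30429 = - \frac{1}{49798} - 30429 = - \frac{1515303343}{49798}$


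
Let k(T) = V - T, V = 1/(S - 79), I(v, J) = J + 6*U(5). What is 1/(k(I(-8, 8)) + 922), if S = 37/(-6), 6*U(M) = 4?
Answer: 511/465004 ≈ 0.0010989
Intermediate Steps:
U(M) = 2/3 (U(M) = (1/6)*4 = 2/3)
S = -37/6 (S = 37*(-1/6) = -37/6 ≈ -6.1667)
I(v, J) = 4 + J (I(v, J) = J + 6*(2/3) = J + 4 = 4 + J)
V = -6/511 (V = 1/(-37/6 - 79) = 1/(-511/6) = -6/511 ≈ -0.011742)
k(T) = -6/511 - T
1/(k(I(-8, 8)) + 922) = 1/((-6/511 - (4 + 8)) + 922) = 1/((-6/511 - 1*12) + 922) = 1/((-6/511 - 12) + 922) = 1/(-6138/511 + 922) = 1/(465004/511) = 511/465004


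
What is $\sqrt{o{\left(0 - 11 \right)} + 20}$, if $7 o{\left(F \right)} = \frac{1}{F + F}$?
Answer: $\frac{\sqrt{474166}}{154} \approx 4.4714$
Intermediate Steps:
$o{\left(F \right)} = \frac{1}{14 F}$ ($o{\left(F \right)} = \frac{1}{7 \left(F + F\right)} = \frac{1}{7 \cdot 2 F} = \frac{\frac{1}{2} \frac{1}{F}}{7} = \frac{1}{14 F}$)
$\sqrt{o{\left(0 - 11 \right)} + 20} = \sqrt{\frac{1}{14 \left(0 - 11\right)} + 20} = \sqrt{\frac{1}{14 \left(-11\right)} + 20} = \sqrt{\frac{1}{14} \left(- \frac{1}{11}\right) + 20} = \sqrt{- \frac{1}{154} + 20} = \sqrt{\frac{3079}{154}} = \frac{\sqrt{474166}}{154}$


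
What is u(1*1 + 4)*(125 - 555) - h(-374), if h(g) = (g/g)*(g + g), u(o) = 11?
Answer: -3982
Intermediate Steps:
h(g) = 2*g (h(g) = 1*(2*g) = 2*g)
u(1*1 + 4)*(125 - 555) - h(-374) = 11*(125 - 555) - 2*(-374) = 11*(-430) - 1*(-748) = -4730 + 748 = -3982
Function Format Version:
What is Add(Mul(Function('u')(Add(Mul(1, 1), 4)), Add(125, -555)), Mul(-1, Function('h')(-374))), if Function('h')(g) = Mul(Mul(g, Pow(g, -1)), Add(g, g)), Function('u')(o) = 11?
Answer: -3982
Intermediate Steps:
Function('h')(g) = Mul(2, g) (Function('h')(g) = Mul(1, Mul(2, g)) = Mul(2, g))
Add(Mul(Function('u')(Add(Mul(1, 1), 4)), Add(125, -555)), Mul(-1, Function('h')(-374))) = Add(Mul(11, Add(125, -555)), Mul(-1, Mul(2, -374))) = Add(Mul(11, -430), Mul(-1, -748)) = Add(-4730, 748) = -3982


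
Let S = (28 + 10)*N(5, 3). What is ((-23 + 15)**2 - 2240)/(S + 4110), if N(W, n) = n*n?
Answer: -544/1113 ≈ -0.48877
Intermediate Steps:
N(W, n) = n**2
S = 342 (S = (28 + 10)*3**2 = 38*9 = 342)
((-23 + 15)**2 - 2240)/(S + 4110) = ((-23 + 15)**2 - 2240)/(342 + 4110) = ((-8)**2 - 2240)/4452 = (64 - 2240)*(1/4452) = -2176*1/4452 = -544/1113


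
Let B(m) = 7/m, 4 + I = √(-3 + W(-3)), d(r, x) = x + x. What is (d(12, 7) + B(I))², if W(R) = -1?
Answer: 15827/100 - 441*I/25 ≈ 158.27 - 17.64*I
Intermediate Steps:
d(r, x) = 2*x
I = -4 + 2*I (I = -4 + √(-3 - 1) = -4 + √(-4) = -4 + 2*I ≈ -4.0 + 2.0*I)
(d(12, 7) + B(I))² = (2*7 + 7/(-4 + 2*I))² = (14 + 7*((-4 - 2*I)/20))² = (14 + 7*(-4 - 2*I)/20)²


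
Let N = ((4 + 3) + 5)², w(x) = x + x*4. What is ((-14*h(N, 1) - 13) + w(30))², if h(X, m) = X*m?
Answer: 3530641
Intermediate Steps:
w(x) = 5*x (w(x) = x + 4*x = 5*x)
N = 144 (N = (7 + 5)² = 12² = 144)
((-14*h(N, 1) - 13) + w(30))² = ((-2016 - 13) + 5*30)² = ((-14*144 - 13) + 150)² = ((-2016 - 13) + 150)² = (-2029 + 150)² = (-1879)² = 3530641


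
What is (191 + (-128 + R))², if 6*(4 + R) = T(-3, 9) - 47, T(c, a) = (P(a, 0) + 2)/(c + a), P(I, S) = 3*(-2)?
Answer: 844561/324 ≈ 2606.7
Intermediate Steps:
P(I, S) = -6
T(c, a) = -4/(a + c) (T(c, a) = (-6 + 2)/(c + a) = -4/(a + c))
R = -215/18 (R = -4 + (-4/(9 - 3) - 47)/6 = -4 + (-4/6 - 47)/6 = -4 + (-4*⅙ - 47)/6 = -4 + (-⅔ - 47)/6 = -4 + (⅙)*(-143/3) = -4 - 143/18 = -215/18 ≈ -11.944)
(191 + (-128 + R))² = (191 + (-128 - 215/18))² = (191 - 2519/18)² = (919/18)² = 844561/324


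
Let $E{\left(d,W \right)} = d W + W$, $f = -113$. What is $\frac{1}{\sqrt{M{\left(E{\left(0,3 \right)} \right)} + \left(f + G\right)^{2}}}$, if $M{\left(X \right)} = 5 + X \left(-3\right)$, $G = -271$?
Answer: $\frac{\sqrt{36863}}{73726} \approx 0.0026042$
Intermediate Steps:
$E{\left(d,W \right)} = W + W d$ ($E{\left(d,W \right)} = W d + W = W + W d$)
$M{\left(X \right)} = 5 - 3 X$
$\frac{1}{\sqrt{M{\left(E{\left(0,3 \right)} \right)} + \left(f + G\right)^{2}}} = \frac{1}{\sqrt{\left(5 - 3 \cdot 3 \left(1 + 0\right)\right) + \left(-113 - 271\right)^{2}}} = \frac{1}{\sqrt{\left(5 - 3 \cdot 3 \cdot 1\right) + \left(-384\right)^{2}}} = \frac{1}{\sqrt{\left(5 - 9\right) + 147456}} = \frac{1}{\sqrt{-4 + 147456}} = \frac{1}{\sqrt{147452}} = \frac{1}{2 \sqrt{36863}} = \frac{\sqrt{36863}}{73726}$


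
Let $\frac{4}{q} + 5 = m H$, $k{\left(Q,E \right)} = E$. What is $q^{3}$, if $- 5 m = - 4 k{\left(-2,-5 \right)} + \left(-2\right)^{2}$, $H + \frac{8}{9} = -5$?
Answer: $\frac{216000}{42508549} \approx 0.0050813$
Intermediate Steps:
$H = - \frac{53}{9}$ ($H = - \frac{8}{9} - 5 = - \frac{53}{9} \approx -5.8889$)
$m = - \frac{24}{5}$ ($m = - \frac{\left(-4\right) \left(-5\right) + \left(-2\right)^{2}}{5} = - \frac{20 + 4}{5} = \left(- \frac{1}{5}\right) 24 = - \frac{24}{5} \approx -4.8$)
$q = \frac{60}{349}$ ($q = \frac{4}{-5 - - \frac{424}{15}} = \frac{4}{-5 + \frac{424}{15}} = \frac{4}{\frac{349}{15}} = 4 \cdot \frac{15}{349} = \frac{60}{349} \approx 0.17192$)
$q^{3} = \left(\frac{60}{349}\right)^{3} = \frac{216000}{42508549}$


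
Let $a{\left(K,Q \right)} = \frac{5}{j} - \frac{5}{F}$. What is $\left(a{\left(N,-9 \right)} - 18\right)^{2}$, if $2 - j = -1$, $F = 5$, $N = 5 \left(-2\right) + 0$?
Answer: $\frac{2704}{9} \approx 300.44$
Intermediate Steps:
$N = -10$ ($N = -10 + 0 = -10$)
$j = 3$ ($j = 2 - -1 = 2 + 1 = 3$)
$a{\left(K,Q \right)} = \frac{2}{3}$ ($a{\left(K,Q \right)} = \frac{5}{3} - \frac{5}{5} = 5 \cdot \frac{1}{3} - 1 = \frac{5}{3} - 1 = \frac{2}{3}$)
$\left(a{\left(N,-9 \right)} - 18\right)^{2} = \left(\frac{2}{3} - 18\right)^{2} = \left(- \frac{52}{3}\right)^{2} = \frac{2704}{9}$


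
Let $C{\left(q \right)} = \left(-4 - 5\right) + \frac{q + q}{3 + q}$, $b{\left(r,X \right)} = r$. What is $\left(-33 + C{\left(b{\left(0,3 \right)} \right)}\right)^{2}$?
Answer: $1764$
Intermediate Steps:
$C{\left(q \right)} = -9 + \frac{2 q}{3 + q}$
$\left(-33 + C{\left(b{\left(0,3 \right)} \right)}\right)^{2} = \left(-33 + \frac{-27 - 0}{3 + 0}\right)^{2} = \left(-33 + \frac{-27 + 0}{3}\right)^{2} = \left(-33 + \frac{1}{3} \left(-27\right)\right)^{2} = \left(-33 - 9\right)^{2} = \left(-42\right)^{2} = 1764$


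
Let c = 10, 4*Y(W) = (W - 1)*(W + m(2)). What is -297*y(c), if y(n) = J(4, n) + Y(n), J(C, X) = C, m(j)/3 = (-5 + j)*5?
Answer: 88803/4 ≈ 22201.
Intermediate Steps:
m(j) = -75 + 15*j (m(j) = 3*((-5 + j)*5) = 3*(-25 + 5*j) = -75 + 15*j)
Y(W) = (-1 + W)*(-45 + W)/4 (Y(W) = ((W - 1)*(W + (-75 + 15*2)))/4 = ((-1 + W)*(W + (-75 + 30)))/4 = ((-1 + W)*(W - 45))/4 = ((-1 + W)*(-45 + W))/4 = (-1 + W)*(-45 + W)/4)
y(n) = 61/4 - 23*n/2 + n²/4 (y(n) = 4 + (45/4 - 23*n/2 + n²/4) = 61/4 - 23*n/2 + n²/4)
-297*y(c) = -297*(61/4 - 23/2*10 + (¼)*10²) = -297*(61/4 - 115 + (¼)*100) = -297*(61/4 - 115 + 25) = -297*(-299/4) = 88803/4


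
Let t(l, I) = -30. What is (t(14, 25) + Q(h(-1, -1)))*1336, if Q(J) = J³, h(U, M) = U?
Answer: -41416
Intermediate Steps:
(t(14, 25) + Q(h(-1, -1)))*1336 = (-30 + (-1)³)*1336 = (-30 - 1)*1336 = -31*1336 = -41416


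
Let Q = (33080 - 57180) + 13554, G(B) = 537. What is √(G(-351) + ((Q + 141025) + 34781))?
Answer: √165797 ≈ 407.18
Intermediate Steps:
Q = -10546 (Q = -24100 + 13554 = -10546)
√(G(-351) + ((Q + 141025) + 34781)) = √(537 + ((-10546 + 141025) + 34781)) = √(537 + (130479 + 34781)) = √(537 + 165260) = √165797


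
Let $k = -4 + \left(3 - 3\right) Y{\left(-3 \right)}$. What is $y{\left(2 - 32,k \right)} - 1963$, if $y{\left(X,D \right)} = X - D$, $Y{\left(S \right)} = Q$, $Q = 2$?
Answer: $-1989$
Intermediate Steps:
$Y{\left(S \right)} = 2$
$k = -4$ ($k = -4 + \left(3 - 3\right) 2 = -4 + 0 \cdot 2 = -4 + 0 = -4$)
$y{\left(2 - 32,k \right)} - 1963 = \left(\left(2 - 32\right) - -4\right) - 1963 = \left(-30 + 4\right) - 1963 = -26 - 1963 = -1989$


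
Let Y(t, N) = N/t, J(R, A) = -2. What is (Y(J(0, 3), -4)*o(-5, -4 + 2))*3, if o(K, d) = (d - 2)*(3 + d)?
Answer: -24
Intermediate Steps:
Y(t, N) = N/t
o(K, d) = (-2 + d)*(3 + d)
(Y(J(0, 3), -4)*o(-5, -4 + 2))*3 = ((-4/(-2))*(-6 + (-4 + 2) + (-4 + 2)²))*3 = ((-4*(-½))*(-6 - 2 + (-2)²))*3 = (2*(-6 - 2 + 4))*3 = (2*(-4))*3 = -8*3 = -24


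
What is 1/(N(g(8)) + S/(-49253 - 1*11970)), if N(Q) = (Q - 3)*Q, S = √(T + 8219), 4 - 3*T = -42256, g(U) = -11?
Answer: 1731694146798/266680898539975 + 61223*√200751/266680898539975 ≈ 0.0064936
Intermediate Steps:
T = 42260/3 (T = 4/3 - ⅓*(-42256) = 4/3 + 42256/3 = 42260/3 ≈ 14087.)
S = √200751/3 (S = √(42260/3 + 8219) = √(66917/3) = √200751/3 ≈ 149.35)
N(Q) = Q*(-3 + Q) (N(Q) = (-3 + Q)*Q = Q*(-3 + Q))
1/(N(g(8)) + S/(-49253 - 1*11970)) = 1/(-11*(-3 - 11) + (√200751/3)/(-49253 - 1*11970)) = 1/(-11*(-14) + (√200751/3)/(-49253 - 11970)) = 1/(154 + (√200751/3)/(-61223)) = 1/(154 + (√200751/3)*(-1/61223)) = 1/(154 - √200751/183669)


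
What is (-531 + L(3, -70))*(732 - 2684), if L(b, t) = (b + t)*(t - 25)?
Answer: -11387968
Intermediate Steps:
L(b, t) = (-25 + t)*(b + t) (L(b, t) = (b + t)*(-25 + t) = (-25 + t)*(b + t))
(-531 + L(3, -70))*(732 - 2684) = (-531 + ((-70)² - 25*3 - 25*(-70) + 3*(-70)))*(732 - 2684) = (-531 + (4900 - 75 + 1750 - 210))*(-1952) = (-531 + 6365)*(-1952) = 5834*(-1952) = -11387968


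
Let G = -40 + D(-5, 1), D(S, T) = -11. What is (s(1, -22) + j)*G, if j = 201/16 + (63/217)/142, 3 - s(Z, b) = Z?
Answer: -26158155/35216 ≈ -742.79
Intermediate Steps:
s(Z, b) = 3 - Z
G = -51 (G = -40 - 11 = -51)
j = 442473/35216 (j = 201*(1/16) + (63*(1/217))*(1/142) = 201/16 + (9/31)*(1/142) = 201/16 + 9/4402 = 442473/35216 ≈ 12.565)
(s(1, -22) + j)*G = ((3 - 1*1) + 442473/35216)*(-51) = ((3 - 1) + 442473/35216)*(-51) = (2 + 442473/35216)*(-51) = (512905/35216)*(-51) = -26158155/35216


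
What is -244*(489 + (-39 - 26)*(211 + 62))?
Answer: 4210464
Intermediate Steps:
-244*(489 + (-39 - 26)*(211 + 62)) = -244*(489 - 65*273) = -244*(489 - 17745) = -244*(-17256) = 4210464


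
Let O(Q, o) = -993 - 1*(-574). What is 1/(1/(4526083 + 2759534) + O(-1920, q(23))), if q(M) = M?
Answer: -7285617/3052673522 ≈ -0.0023866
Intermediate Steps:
O(Q, o) = -419 (O(Q, o) = -993 + 574 = -419)
1/(1/(4526083 + 2759534) + O(-1920, q(23))) = 1/(1/(4526083 + 2759534) - 419) = 1/(1/7285617 - 419) = 1/(-3052673522/7285617) = -7285617/3052673522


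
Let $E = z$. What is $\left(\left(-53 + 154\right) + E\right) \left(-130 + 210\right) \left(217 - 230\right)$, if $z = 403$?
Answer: $-524160$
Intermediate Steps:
$E = 403$
$\left(\left(-53 + 154\right) + E\right) \left(-130 + 210\right) \left(217 - 230\right) = \left(\left(-53 + 154\right) + 403\right) \left(-130 + 210\right) \left(217 - 230\right) = \left(101 + 403\right) 80 \left(-13\right) = 504 \left(-1040\right) = -524160$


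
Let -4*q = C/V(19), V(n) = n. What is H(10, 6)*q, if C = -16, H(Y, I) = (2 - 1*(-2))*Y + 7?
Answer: 188/19 ≈ 9.8947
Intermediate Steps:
H(Y, I) = 7 + 4*Y (H(Y, I) = (2 + 2)*Y + 7 = 4*Y + 7 = 7 + 4*Y)
q = 4/19 (q = -(-4)/19 = -¼*(-16/19) = 4/19 ≈ 0.21053)
H(10, 6)*q = (7 + 4*10)*(4/19) = (7 + 40)*(4/19) = 47*(4/19) = 188/19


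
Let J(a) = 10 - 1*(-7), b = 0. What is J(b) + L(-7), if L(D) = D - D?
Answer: 17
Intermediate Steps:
J(a) = 17 (J(a) = 10 + 7 = 17)
L(D) = 0
J(b) + L(-7) = 17 + 0 = 17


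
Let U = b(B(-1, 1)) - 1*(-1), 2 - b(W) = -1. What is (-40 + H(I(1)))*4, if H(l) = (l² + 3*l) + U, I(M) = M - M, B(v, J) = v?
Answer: -144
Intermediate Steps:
b(W) = 3 (b(W) = 2 - 1*(-1) = 2 + 1 = 3)
I(M) = 0
U = 4 (U = 3 - 1*(-1) = 3 + 1 = 4)
H(l) = 4 + l² + 3*l (H(l) = (l² + 3*l) + 4 = 4 + l² + 3*l)
(-40 + H(I(1)))*4 = (-40 + (4 + 0² + 3*0))*4 = (-40 + (4 + 0 + 0))*4 = (-40 + 4)*4 = -36*4 = -144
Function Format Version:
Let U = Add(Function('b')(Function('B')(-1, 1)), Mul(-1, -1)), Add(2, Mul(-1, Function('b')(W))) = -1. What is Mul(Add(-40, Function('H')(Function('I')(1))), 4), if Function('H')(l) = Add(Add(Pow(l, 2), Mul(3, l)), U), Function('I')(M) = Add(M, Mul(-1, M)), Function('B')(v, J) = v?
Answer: -144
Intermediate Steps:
Function('b')(W) = 3 (Function('b')(W) = Add(2, Mul(-1, -1)) = Add(2, 1) = 3)
Function('I')(M) = 0
U = 4 (U = Add(3, Mul(-1, -1)) = Add(3, 1) = 4)
Function('H')(l) = Add(4, Pow(l, 2), Mul(3, l)) (Function('H')(l) = Add(Add(Pow(l, 2), Mul(3, l)), 4) = Add(4, Pow(l, 2), Mul(3, l)))
Mul(Add(-40, Function('H')(Function('I')(1))), 4) = Mul(Add(-40, Add(4, Pow(0, 2), Mul(3, 0))), 4) = Mul(Add(-40, Add(4, 0, 0)), 4) = Mul(Add(-40, 4), 4) = Mul(-36, 4) = -144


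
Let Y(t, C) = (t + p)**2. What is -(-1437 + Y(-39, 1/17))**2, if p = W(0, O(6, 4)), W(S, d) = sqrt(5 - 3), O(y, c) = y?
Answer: -19564 + 13416*sqrt(2) ≈ -590.91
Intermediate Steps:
W(S, d) = sqrt(2)
p = sqrt(2) ≈ 1.4142
Y(t, C) = (t + sqrt(2))**2
-(-1437 + Y(-39, 1/17))**2 = -(-1437 + (-39 + sqrt(2))**2)**2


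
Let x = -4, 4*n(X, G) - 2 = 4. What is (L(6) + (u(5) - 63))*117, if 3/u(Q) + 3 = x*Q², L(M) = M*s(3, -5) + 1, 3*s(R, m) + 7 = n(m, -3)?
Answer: -880074/103 ≈ -8544.4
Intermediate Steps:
n(X, G) = 3/2 (n(X, G) = ½ + (¼)*4 = ½ + 1 = 3/2)
s(R, m) = -11/6 (s(R, m) = -7/3 + (⅓)*(3/2) = -7/3 + ½ = -11/6)
L(M) = 1 - 11*M/6 (L(M) = M*(-11/6) + 1 = -11*M/6 + 1 = 1 - 11*M/6)
u(Q) = 3/(-3 - 4*Q²)
(L(6) + (u(5) - 63))*117 = ((1 - 11/6*6) + (-3/(3 + 4*5²) - 63))*117 = ((1 - 11) + (-3/(3 + 4*25) - 63))*117 = (-10 + (-3/(3 + 100) - 63))*117 = (-10 + (-3/103 - 63))*117 = (-10 - 6492/103)*117 = -7522/103*117 = -880074/103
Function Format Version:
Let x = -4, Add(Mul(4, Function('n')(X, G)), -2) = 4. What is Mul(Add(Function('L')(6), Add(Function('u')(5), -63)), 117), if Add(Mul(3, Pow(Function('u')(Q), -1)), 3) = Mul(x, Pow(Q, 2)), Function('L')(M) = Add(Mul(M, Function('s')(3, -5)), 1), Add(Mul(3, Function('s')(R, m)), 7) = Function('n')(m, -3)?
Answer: Rational(-880074, 103) ≈ -8544.4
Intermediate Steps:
Function('n')(X, G) = Rational(3, 2) (Function('n')(X, G) = Add(Rational(1, 2), Mul(Rational(1, 4), 4)) = Add(Rational(1, 2), 1) = Rational(3, 2))
Function('s')(R, m) = Rational(-11, 6) (Function('s')(R, m) = Add(Rational(-7, 3), Mul(Rational(1, 3), Rational(3, 2))) = Add(Rational(-7, 3), Rational(1, 2)) = Rational(-11, 6))
Function('L')(M) = Add(1, Mul(Rational(-11, 6), M)) (Function('L')(M) = Add(Mul(M, Rational(-11, 6)), 1) = Add(Mul(Rational(-11, 6), M), 1) = Add(1, Mul(Rational(-11, 6), M)))
Function('u')(Q) = Mul(3, Pow(Add(-3, Mul(-4, Pow(Q, 2))), -1))
Mul(Add(Function('L')(6), Add(Function('u')(5), -63)), 117) = Mul(Add(Add(1, Mul(Rational(-11, 6), 6)), Add(Mul(-3, Pow(Add(3, Mul(4, Pow(5, 2))), -1)), -63)), 117) = Mul(Add(Add(1, -11), Add(Mul(-3, Pow(Add(3, Mul(4, 25)), -1)), -63)), 117) = Mul(Add(-10, Add(Mul(-3, Pow(Add(3, 100), -1)), -63)), 117) = Mul(Add(-10, Add(Mul(-3, Pow(103, -1)), -63)), 117) = Mul(Add(-10, Add(Mul(-3, Rational(1, 103)), -63)), 117) = Mul(Add(-10, Add(Rational(-3, 103), -63)), 117) = Mul(Add(-10, Rational(-6492, 103)), 117) = Mul(Rational(-7522, 103), 117) = Rational(-880074, 103)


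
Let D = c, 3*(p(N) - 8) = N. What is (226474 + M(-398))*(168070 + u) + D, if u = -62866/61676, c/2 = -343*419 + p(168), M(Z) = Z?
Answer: 34462440547436/907 ≈ 3.7996e+10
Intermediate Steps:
p(N) = 8 + N/3
c = -287306 (c = 2*(-343*419 + (8 + (⅓)*168)) = 2*(-143717 + (8 + 56)) = 2*(-143717 + 64) = 2*(-143653) = -287306)
D = -287306
u = -1849/1814 (u = -62866*1/61676 = -1849/1814 ≈ -1.0193)
(226474 + M(-398))*(168070 + u) + D = (226474 - 398)*(168070 - 1849/1814) - 287306 = 226076*(304877131/1814) - 287306 = 34462701133978/907 - 287306 = 34462440547436/907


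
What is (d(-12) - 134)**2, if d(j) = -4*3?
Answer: 21316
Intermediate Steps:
d(j) = -12
(d(-12) - 134)**2 = (-12 - 134)**2 = (-146)**2 = 21316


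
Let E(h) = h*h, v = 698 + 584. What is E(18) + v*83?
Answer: 106730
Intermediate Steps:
v = 1282
E(h) = h²
E(18) + v*83 = 18² + 1282*83 = 324 + 106406 = 106730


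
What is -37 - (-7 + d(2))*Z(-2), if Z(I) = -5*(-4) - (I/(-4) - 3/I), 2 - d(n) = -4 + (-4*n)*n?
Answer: -307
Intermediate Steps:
d(n) = 6 + 4*n² (d(n) = 2 - (-4 + (-4*n)*n) = 2 - (-4 - 4*n²) = 2 + (4 + 4*n²) = 6 + 4*n²)
Z(I) = 20 + 3/I + I/4 (Z(I) = 20 - (I*(-¼) - 3/I) = 20 - (-I/4 - 3/I) = 20 - (-3/I - I/4) = 20 + (3/I + I/4) = 20 + 3/I + I/4)
-37 - (-7 + d(2))*Z(-2) = -37 - (-7 + (6 + 4*2²))*(20 + 3/(-2) + (¼)*(-2)) = -37 - (-7 + (6 + 4*4))*(20 + 3*(-½) - ½) = -37 - (-7 + (6 + 16))*(20 - 3/2 - ½) = -37 - (-7 + 22)*18 = -37 - 15*18 = -37 - 1*270 = -37 - 270 = -307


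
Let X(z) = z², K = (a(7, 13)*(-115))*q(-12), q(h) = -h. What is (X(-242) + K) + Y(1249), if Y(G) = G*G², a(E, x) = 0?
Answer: 1948499813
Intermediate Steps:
K = 0 (K = (0*(-115))*(-1*(-12)) = 0*12 = 0)
Y(G) = G³
(X(-242) + K) + Y(1249) = ((-242)² + 0) + 1249³ = (58564 + 0) + 1948441249 = 58564 + 1948441249 = 1948499813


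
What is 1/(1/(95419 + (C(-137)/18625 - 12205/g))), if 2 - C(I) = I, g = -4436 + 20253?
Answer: 28109413146313/294591625 ≈ 95418.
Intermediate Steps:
g = 15817
C(I) = 2 - I
1/(1/(95419 + (C(-137)/18625 - 12205/g))) = 1/(1/(95419 + ((2 - 1*(-137))/18625 - 12205/15817))) = 1/(1/(95419 + ((2 + 137)*(1/18625) - 12205*1/15817))) = 1/(1/(95419 + (139*(1/18625) - 12205/15817))) = 1/(1/(95419 + (139/18625 - 12205/15817))) = 1/(1/(95419 - 225119562/294591625)) = 1/(1/(28109413146313/294591625)) = 1/(294591625/28109413146313) = 28109413146313/294591625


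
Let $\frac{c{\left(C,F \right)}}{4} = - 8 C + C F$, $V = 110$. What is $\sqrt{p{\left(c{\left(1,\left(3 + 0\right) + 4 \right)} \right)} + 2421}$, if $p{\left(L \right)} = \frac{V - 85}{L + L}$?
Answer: $\frac{29 \sqrt{46}}{4} \approx 49.172$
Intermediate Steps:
$c{\left(C,F \right)} = - 32 C + 4 C F$ ($c{\left(C,F \right)} = 4 \left(- 8 C + C F\right) = - 32 C + 4 C F$)
$p{\left(L \right)} = \frac{25}{2 L}$ ($p{\left(L \right)} = \frac{110 - 85}{L + L} = \frac{25}{2 L}$)
$\sqrt{p{\left(c{\left(1,\left(3 + 0\right) + 4 \right)} \right)} + 2421} = \sqrt{\frac{25}{2 \cdot 4 \cdot 1 \left(-8 + \left(\left(3 + 0\right) + 4\right)\right)} + 2421} = \sqrt{\frac{25}{2 \cdot 4 \cdot 1 \left(-8 + \left(3 + 4\right)\right)} + 2421} = \sqrt{\frac{25}{2 \cdot 4 \cdot 1 \left(-8 + 7\right)} + 2421} = \sqrt{\frac{25}{2 \cdot 4 \cdot 1 \left(-1\right)} + 2421} = \sqrt{\frac{25}{2 \left(-4\right)} + 2421} = \sqrt{\frac{25}{2} \left(- \frac{1}{4}\right) + 2421} = \sqrt{- \frac{25}{8} + 2421} = \sqrt{\frac{19343}{8}} = \frac{29 \sqrt{46}}{4}$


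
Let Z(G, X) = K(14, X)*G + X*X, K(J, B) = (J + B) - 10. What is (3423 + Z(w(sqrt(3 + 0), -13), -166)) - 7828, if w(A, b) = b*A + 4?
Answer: 22503 + 2106*sqrt(3) ≈ 26151.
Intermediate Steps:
w(A, b) = 4 + A*b (w(A, b) = A*b + 4 = 4 + A*b)
K(J, B) = -10 + B + J (K(J, B) = (B + J) - 10 = -10 + B + J)
Z(G, X) = X**2 + G*(4 + X) (Z(G, X) = (-10 + X + 14)*G + X*X = (4 + X)*G + X**2 = G*(4 + X) + X**2 = X**2 + G*(4 + X))
(3423 + Z(w(sqrt(3 + 0), -13), -166)) - 7828 = (3423 + ((-166)**2 + (4 + sqrt(3 + 0)*(-13))*(4 - 166))) - 7828 = (3423 + (27556 + (4 + sqrt(3)*(-13))*(-162))) - 7828 = (3423 + (27556 + (4 - 13*sqrt(3))*(-162))) - 7828 = (3423 + (27556 + (-648 + 2106*sqrt(3)))) - 7828 = (3423 + (26908 + 2106*sqrt(3))) - 7828 = (30331 + 2106*sqrt(3)) - 7828 = 22503 + 2106*sqrt(3)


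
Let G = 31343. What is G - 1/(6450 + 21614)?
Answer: 879609951/28064 ≈ 31343.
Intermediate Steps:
G - 1/(6450 + 21614) = 31343 - 1/(6450 + 21614) = 31343 - 1/28064 = 879609951/28064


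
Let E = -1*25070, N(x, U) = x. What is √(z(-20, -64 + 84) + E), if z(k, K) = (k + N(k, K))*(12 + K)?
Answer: 5*I*√1054 ≈ 162.33*I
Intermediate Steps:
E = -25070
z(k, K) = 2*k*(12 + K) (z(k, K) = (k + k)*(12 + K) = (2*k)*(12 + K) = 2*k*(12 + K))
√(z(-20, -64 + 84) + E) = √(2*(-20)*(12 + (-64 + 84)) - 25070) = √(2*(-20)*(12 + 20) - 25070) = √(2*(-20)*32 - 25070) = √(-1280 - 25070) = √(-26350) = 5*I*√1054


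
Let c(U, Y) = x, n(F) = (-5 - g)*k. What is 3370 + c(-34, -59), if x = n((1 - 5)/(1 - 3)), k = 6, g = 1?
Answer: 3334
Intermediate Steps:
n(F) = -36 (n(F) = (-5 - 1*1)*6 = (-5 - 1)*6 = -6*6 = -36)
x = -36
c(U, Y) = -36
3370 + c(-34, -59) = 3370 - 36 = 3334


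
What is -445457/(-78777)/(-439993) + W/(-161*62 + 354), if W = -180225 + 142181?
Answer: 329662823728672/83429817846327 ≈ 3.9514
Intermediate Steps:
W = -38044
-445457/(-78777)/(-439993) + W/(-161*62 + 354) = -445457/(-78777)/(-439993) - 38044/(-161*62 + 354) = -445457*(-1/78777)*(-1/439993) - 38044/(-9982 + 354) = (445457/78777)*(-1/439993) - 38044/(-9628) = -445457/34661328561 - 38044*(-1/9628) = -445457/34661328561 + 9511/2407 = 329662823728672/83429817846327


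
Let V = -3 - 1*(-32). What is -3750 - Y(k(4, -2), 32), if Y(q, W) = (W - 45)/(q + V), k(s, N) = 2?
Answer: -116237/31 ≈ -3749.6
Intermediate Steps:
V = 29 (V = -3 + 32 = 29)
Y(q, W) = (-45 + W)/(29 + q) (Y(q, W) = (W - 45)/(q + 29) = (-45 + W)/(29 + q))
-3750 - Y(k(4, -2), 32) = -3750 - (-45 + 32)/(29 + 2) = -3750 - (-13)/31 = -3750 - 1*(-13/31) = -3750 + 13/31 = -116237/31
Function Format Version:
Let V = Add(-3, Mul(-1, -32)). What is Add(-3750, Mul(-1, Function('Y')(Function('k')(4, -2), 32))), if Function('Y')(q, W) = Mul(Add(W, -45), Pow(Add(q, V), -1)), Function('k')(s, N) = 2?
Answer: Rational(-116237, 31) ≈ -3749.6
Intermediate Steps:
V = 29 (V = Add(-3, 32) = 29)
Function('Y')(q, W) = Mul(Pow(Add(29, q), -1), Add(-45, W)) (Function('Y')(q, W) = Mul(Add(W, -45), Pow(Add(q, 29), -1)) = Mul(Add(-45, W), Pow(Add(29, q), -1)) = Mul(Pow(Add(29, q), -1), Add(-45, W)))
Add(-3750, Mul(-1, Function('Y')(Function('k')(4, -2), 32))) = Add(-3750, Mul(-1, Mul(Pow(Add(29, 2), -1), Add(-45, 32)))) = Add(-3750, Mul(-1, Mul(Pow(31, -1), -13))) = Add(-3750, Mul(-1, Mul(Rational(1, 31), -13))) = Add(-3750, Mul(-1, Rational(-13, 31))) = Add(-3750, Rational(13, 31)) = Rational(-116237, 31)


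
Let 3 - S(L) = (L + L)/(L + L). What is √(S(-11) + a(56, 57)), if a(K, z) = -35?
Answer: I*√33 ≈ 5.7446*I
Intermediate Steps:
S(L) = 2 (S(L) = 3 - (L + L)/(L + L) = 3 - 2*L/(2*L) = 3 - 2*L*1/(2*L) = 3 - 1*1 = 3 - 1 = 2)
√(S(-11) + a(56, 57)) = √(2 - 35) = √(-33) = I*√33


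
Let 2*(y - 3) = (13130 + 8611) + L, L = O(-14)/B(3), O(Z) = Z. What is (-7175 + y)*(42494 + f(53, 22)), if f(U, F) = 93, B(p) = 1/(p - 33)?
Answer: 332902579/2 ≈ 1.6645e+8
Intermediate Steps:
B(p) = 1/(-33 + p)
L = 420 (L = -14/(1/(-33 + 3)) = -14/(1/(-30)) = -14/(-1/30) = -14*(-30) = 420)
y = 22167/2 (y = 3 + ((13130 + 8611) + 420)/2 = 3 + (21741 + 420)/2 = 3 + (1/2)*22161 = 3 + 22161/2 = 22167/2 ≈ 11084.)
(-7175 + y)*(42494 + f(53, 22)) = (-7175 + 22167/2)*(42494 + 93) = (7817/2)*42587 = 332902579/2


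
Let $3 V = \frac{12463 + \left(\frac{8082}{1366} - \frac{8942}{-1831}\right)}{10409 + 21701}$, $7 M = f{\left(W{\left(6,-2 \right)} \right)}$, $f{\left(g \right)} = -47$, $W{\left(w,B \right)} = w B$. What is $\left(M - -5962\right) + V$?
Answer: $\frac{837007680729187}{140545646605} \approx 5955.4$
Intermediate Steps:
$W{\left(w,B \right)} = B w$
$M = - \frac{47}{7}$ ($M = \frac{1}{7} \left(-47\right) = - \frac{47}{7} \approx -6.7143$)
$V = \frac{2599899626}{20077949515}$ ($V = \frac{\left(12463 + \left(\frac{8082}{1366} - \frac{8942}{-1831}\right)\right) \frac{1}{10409 + 21701}}{3} = \frac{\left(12463 + \left(8082 \cdot \frac{1}{1366} - - \frac{8942}{1831}\right)\right) \frac{1}{32110}}{3} = \frac{\left(12463 + \left(\frac{4041}{683} + \frac{8942}{1831}\right)\right) \frac{1}{32110}}{3} = \frac{\left(12463 + \frac{13506457}{1250573}\right) \frac{1}{32110}}{3} = \frac{\frac{15599397756}{1250573} \cdot \frac{1}{32110}}{3} = \frac{1}{3} \cdot \frac{7799698878}{20077949515} = \frac{2599899626}{20077949515} \approx 0.12949$)
$\left(M - -5962\right) + V = \left(- \frac{47}{7} - -5962\right) + \frac{2599899626}{20077949515} = \left(- \frac{47}{7} + 5962\right) + \frac{2599899626}{20077949515} = \frac{41687}{7} + \frac{2599899626}{20077949515} = \frac{837007680729187}{140545646605}$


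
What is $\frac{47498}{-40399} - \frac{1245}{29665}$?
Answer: $- \frac{291864985}{239687267} \approx -1.2177$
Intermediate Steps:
$\frac{47498}{-40399} - \frac{1245}{29665} = 47498 \left(- \frac{1}{40399}\right) - \frac{249}{5933} = - \frac{47498}{40399} - \frac{249}{5933} = - \frac{291864985}{239687267}$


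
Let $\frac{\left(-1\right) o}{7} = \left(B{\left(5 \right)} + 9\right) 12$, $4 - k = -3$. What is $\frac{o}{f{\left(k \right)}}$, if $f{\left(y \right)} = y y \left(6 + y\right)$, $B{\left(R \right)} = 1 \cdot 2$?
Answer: $- \frac{132}{91} \approx -1.4506$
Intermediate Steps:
$B{\left(R \right)} = 2$
$k = 7$ ($k = 4 - -3 = 4 + 3 = 7$)
$f{\left(y \right)} = y^{2} \left(6 + y\right)$
$o = -924$ ($o = - 7 \left(2 + 9\right) 12 = - 7 \cdot 11 \cdot 12 = \left(-7\right) 132 = -924$)
$\frac{o}{f{\left(k \right)}} = - \frac{924}{7^{2} \left(6 + 7\right)} = - \frac{924}{49 \cdot 13} = - \frac{924}{637} = \left(-924\right) \frac{1}{637} = - \frac{132}{91}$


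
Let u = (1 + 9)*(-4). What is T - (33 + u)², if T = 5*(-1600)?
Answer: -8049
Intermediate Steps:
u = -40 (u = 10*(-4) = -40)
T = -8000
T - (33 + u)² = -8000 - (33 - 40)² = -8000 - 1*(-7)² = -8000 - 1*49 = -8000 - 49 = -8049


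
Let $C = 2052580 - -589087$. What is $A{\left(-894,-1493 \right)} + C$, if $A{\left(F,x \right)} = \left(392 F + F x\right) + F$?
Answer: $3625067$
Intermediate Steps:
$A{\left(F,x \right)} = 393 F + F x$
$C = 2641667$ ($C = 2052580 + 589087 = 2641667$)
$A{\left(-894,-1493 \right)} + C = - 894 \left(393 - 1493\right) + 2641667 = \left(-894\right) \left(-1100\right) + 2641667 = 983400 + 2641667 = 3625067$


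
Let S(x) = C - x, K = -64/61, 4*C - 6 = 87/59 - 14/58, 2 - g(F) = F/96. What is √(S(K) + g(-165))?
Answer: √4584760233630/834968 ≈ 2.5644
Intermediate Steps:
g(F) = 2 - F/96
C = 3094/1711 (C = 3/2 + (87/59 - 14/58)/4 = 3/2 + (87*(1/59) - 14*1/58)/4 = 3/2 + (87/59 - 7/29)/4 = 3/2 + (¼)*(2110/1711) = 3/2 + 1055/3422 = 3094/1711 ≈ 1.8083)
K = -64/61 (K = -64*1/61 = -64/61 ≈ -1.0492)
S(x) = 3094/1711 - x
√(S(K) + g(-165)) = √((3094/1711 - 1*(-64/61)) + (2 - 1/96*(-165))) = √((3094/1711 + 64/61) + (2 + 55/32)) = √(298238/104371 + 119/32) = √(21963765/3339872) = √4584760233630/834968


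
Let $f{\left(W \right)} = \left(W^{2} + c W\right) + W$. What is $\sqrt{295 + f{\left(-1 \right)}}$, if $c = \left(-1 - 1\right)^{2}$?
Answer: $\sqrt{291} \approx 17.059$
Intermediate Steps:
$c = 4$ ($c = \left(-2\right)^{2} = 4$)
$f{\left(W \right)} = W^{2} + 5 W$ ($f{\left(W \right)} = \left(W^{2} + 4 W\right) + W = W^{2} + 5 W$)
$\sqrt{295 + f{\left(-1 \right)}} = \sqrt{295 - \left(5 - 1\right)} = \sqrt{295 - 4} = \sqrt{291}$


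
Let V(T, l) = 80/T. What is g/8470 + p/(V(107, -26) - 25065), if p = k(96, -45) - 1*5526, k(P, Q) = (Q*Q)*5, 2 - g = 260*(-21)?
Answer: 149719622/324506875 ≈ 0.46138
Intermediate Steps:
g = 5462 (g = 2 - 260*(-21) = 2 - 1*(-5460) = 2 + 5460 = 5462)
k(P, Q) = 5*Q**2 (k(P, Q) = Q**2*5 = 5*Q**2)
p = 4599 (p = 5*(-45)**2 - 1*5526 = 5*2025 - 5526 = 10125 - 5526 = 4599)
g/8470 + p/(V(107, -26) - 25065) = 5462/8470 + 4599/(80/107 - 25065) = 5462*(1/8470) + 4599/(80*(1/107) - 25065) = 2731/4235 + 4599/(80/107 - 25065) = 2731/4235 + 4599/(-2681875/107) = 2731/4235 + 4599*(-107/2681875) = 2731/4235 - 70299/383125 = 149719622/324506875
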